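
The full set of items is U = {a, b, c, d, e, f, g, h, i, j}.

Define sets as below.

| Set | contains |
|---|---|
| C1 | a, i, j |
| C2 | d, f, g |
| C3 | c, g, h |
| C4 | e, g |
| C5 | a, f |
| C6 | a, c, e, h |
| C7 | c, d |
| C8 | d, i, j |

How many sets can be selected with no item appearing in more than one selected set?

3

C3, C5, C8 are pairwise disjoint (C3={c,g,h}; C5={a,f}; C8={d,i,j}).
Every remaining set overlaps one of these, and no 4 of the listed sets are pairwise disjoint, so 3 is the maximum.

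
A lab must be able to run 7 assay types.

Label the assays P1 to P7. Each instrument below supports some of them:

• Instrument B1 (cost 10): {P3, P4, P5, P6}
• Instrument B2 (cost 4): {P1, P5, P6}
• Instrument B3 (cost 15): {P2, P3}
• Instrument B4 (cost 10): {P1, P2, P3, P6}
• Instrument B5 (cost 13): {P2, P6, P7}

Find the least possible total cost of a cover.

27

B1, B2, B5 together cover every assay (B1 ∪ B2 ∪ B5 = {P1, P2, P3, P4, P5, P6, P7}); total cost 10 + 4 + 13 = 27.
No covering selection has total cost below 27.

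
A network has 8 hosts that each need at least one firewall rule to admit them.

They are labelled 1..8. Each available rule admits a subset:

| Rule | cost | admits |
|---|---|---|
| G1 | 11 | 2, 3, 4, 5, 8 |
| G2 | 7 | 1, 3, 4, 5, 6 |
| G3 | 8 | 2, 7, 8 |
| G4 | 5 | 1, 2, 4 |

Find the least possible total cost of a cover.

G2, G3 together cover every host (G2 ∪ G3 = {1, 2, 3, 4, 5, 6, 7, 8}); total cost 7 + 8 = 15.
No covering selection has total cost below 15.

15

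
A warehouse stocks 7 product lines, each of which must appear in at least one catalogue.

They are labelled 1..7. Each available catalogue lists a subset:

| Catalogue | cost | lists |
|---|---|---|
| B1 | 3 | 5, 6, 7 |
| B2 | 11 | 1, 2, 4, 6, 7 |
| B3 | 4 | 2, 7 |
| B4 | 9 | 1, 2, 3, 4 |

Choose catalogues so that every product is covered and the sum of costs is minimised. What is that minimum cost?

B1, B4 together cover every product (B1 ∪ B4 = {1, 2, 3, 4, 5, 6, 7}); total cost 3 + 9 = 12.
No covering selection has total cost below 12.

12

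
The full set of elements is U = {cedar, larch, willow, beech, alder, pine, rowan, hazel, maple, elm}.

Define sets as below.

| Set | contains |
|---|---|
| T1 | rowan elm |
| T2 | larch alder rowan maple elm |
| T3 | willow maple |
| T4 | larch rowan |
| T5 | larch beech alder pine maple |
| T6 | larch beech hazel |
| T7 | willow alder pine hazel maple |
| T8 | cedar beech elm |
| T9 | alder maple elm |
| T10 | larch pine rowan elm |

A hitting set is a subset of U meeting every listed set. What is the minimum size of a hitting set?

3

The 3 elements {beech, rowan, maple} hit every set.
The sets T3, T4, T8 are pairwise disjoint, so any hitting set needs a separate element for each — at least 3. Hence 3 is optimal.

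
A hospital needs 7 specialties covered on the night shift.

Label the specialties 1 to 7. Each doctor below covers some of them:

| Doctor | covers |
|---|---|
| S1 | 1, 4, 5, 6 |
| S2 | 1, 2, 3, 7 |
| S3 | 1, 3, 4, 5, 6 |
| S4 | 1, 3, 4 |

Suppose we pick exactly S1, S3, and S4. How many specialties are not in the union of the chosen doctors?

2

Union of S1, S3, S4 = {1, 3, 4, 5, 6}.
Not covered: 2, 7 — 2 specialties.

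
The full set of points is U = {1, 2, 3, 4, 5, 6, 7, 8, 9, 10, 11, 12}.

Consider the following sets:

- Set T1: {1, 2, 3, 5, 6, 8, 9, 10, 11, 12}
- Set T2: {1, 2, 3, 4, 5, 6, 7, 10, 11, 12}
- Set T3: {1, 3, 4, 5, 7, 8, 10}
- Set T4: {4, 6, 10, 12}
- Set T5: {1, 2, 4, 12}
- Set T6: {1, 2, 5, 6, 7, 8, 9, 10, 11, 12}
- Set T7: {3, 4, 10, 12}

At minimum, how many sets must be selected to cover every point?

2

Take {T6, T7}. Their union is {1, 2, 3, 4, 5, 6, 7, 8, 9, 10, 11, 12}, which is all 12 points.
No single set has all 12 points (the largest, T1, has 10), so 2 is optimal.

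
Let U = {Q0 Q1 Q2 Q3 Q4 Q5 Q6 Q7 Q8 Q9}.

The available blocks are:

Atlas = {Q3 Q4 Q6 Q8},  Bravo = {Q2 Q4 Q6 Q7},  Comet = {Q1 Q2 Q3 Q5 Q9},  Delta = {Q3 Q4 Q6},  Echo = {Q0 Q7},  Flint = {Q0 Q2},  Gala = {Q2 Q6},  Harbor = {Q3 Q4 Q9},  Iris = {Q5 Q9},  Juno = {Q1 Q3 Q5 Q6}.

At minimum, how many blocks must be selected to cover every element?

3

Atlas and Comet and Echo together: Atlas ∪ Comet ∪ Echo = {Q0, Q1, Q2, Q3, Q4, Q5, Q6, Q7, Q8, Q9} — every element is covered.
Only Atlas contains Q8, so Atlas is forced; the remaining 6 elements need at least 2 more blocks (each remaining block adds at most 4) — so at least 3 blocks are needed, and 3 is optimal.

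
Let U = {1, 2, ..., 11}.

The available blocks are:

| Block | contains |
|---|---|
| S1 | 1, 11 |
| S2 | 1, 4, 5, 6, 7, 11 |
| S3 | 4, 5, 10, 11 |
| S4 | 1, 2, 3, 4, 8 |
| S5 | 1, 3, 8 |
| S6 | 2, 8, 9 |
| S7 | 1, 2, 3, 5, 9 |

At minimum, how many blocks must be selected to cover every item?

S2 and S3 and S6 and S7 together: S2 ∪ S3 ∪ S6 ∪ S7 = {1, 2, 3, 4, 5, 6, 7, 8, 9, 10, 11} — every item is covered.
No 3 of the 7 blocks cover everything (all 35 combinations miss at least one item), so 4 is optimal.

4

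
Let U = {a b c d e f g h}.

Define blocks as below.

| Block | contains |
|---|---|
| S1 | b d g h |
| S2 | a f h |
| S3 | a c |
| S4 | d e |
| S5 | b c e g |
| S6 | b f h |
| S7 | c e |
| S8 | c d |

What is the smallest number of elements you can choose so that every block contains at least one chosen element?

The 3 elements {c, e, h} hit every block.
The blocks S3, S4, S6 are pairwise disjoint, so any hitting set needs a separate element for each — at least 3. Hence 3 is optimal.

3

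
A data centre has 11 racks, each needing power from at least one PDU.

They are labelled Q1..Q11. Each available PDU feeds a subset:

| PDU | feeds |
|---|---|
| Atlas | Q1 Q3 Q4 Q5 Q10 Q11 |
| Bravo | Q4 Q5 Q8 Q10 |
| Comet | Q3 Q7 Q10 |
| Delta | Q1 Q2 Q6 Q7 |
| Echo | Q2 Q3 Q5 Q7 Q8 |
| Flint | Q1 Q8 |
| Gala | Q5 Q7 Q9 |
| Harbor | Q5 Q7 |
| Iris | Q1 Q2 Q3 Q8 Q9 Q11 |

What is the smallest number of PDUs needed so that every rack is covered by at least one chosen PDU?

3

Take {Bravo, Delta, Iris}. Their union is {Q1, Q2, Q3, Q4, Q5, Q6, Q7, Q8, Q9, Q10, Q11}, which is all 11 racks.
Only Delta contains Q6, so Delta is forced; the remaining 7 racks need at least 2 more PDUs (each remaining PDU adds at most 5) — so at least 3 PDUs are needed, and 3 is optimal.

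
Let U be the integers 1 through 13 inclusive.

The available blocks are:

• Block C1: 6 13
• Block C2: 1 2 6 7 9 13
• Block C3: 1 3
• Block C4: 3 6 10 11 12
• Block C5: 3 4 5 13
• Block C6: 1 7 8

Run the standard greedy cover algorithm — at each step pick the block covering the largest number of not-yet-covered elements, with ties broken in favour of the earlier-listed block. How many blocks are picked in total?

4

Greedy: pick C2 (covers 6 new) → pick C4 (covers 4 new) → pick C5 (covers 2 new) → pick C6 (covers 1 new). Total picks: 4.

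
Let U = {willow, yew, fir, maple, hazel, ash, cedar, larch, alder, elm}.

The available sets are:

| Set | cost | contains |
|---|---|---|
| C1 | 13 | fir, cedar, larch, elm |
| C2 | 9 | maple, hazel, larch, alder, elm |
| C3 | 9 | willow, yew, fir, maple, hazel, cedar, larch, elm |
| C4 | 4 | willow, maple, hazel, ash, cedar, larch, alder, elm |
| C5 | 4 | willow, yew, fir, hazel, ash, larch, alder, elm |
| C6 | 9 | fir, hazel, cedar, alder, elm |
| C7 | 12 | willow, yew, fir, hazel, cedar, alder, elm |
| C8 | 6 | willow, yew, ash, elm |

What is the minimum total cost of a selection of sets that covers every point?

C4, C5 together cover every point (C4 ∪ C5 = {willow, yew, fir, maple, hazel, ash, cedar, larch, alder, elm}); total cost 4 + 4 = 8.
No covering selection has total cost below 8.

8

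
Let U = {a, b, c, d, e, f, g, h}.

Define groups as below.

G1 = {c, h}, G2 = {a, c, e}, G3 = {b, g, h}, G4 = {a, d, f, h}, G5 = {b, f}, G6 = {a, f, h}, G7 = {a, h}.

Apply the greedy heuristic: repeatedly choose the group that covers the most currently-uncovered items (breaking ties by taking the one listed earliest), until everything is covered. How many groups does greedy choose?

Greedy: pick G4 (covers 4 new) → pick G2 (covers 2 new) → pick G3 (covers 2 new). Total picks: 3.

3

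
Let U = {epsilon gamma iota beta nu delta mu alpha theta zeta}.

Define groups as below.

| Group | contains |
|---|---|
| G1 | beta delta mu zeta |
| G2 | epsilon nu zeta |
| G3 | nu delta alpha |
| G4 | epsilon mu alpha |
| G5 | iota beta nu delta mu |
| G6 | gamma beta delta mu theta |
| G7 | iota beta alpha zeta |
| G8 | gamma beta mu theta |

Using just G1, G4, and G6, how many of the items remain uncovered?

Union of G1, G4, G6 = {epsilon, gamma, beta, delta, mu, alpha, theta, zeta}.
Not covered: iota, nu — 2 items.

2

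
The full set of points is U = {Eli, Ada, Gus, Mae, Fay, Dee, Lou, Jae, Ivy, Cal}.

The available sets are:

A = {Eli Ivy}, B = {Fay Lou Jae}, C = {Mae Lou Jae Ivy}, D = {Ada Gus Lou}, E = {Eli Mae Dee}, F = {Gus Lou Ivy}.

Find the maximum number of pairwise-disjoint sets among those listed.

2

A, B are pairwise disjoint (A={Eli,Ivy}; B={Fay,Lou,Jae}).
Every remaining set overlaps one of these, and no 3 of the listed sets are pairwise disjoint, so 2 is the maximum.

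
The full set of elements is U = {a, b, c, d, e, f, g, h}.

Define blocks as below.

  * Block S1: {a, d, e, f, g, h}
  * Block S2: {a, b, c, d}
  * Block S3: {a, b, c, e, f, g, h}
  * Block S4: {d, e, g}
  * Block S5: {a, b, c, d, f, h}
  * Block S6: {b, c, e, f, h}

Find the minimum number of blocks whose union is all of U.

2

S3 and S4 cover everything between them: the union {a, b, c, d, e, f, g, h} is all of U.
No single block has all 8 elements (the largest, S3, has 7), so 2 is optimal.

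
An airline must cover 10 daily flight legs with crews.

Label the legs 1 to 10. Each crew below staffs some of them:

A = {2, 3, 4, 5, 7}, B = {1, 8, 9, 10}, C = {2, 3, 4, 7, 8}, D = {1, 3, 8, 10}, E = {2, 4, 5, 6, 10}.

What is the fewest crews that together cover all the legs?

Take {B, C, E}. Their union is {1, 2, 3, 4, 5, 6, 7, 8, 9, 10}, which is all 10 legs.
Only E contains 6, so E is forced; the remaining 5 legs need at least 2 more crews (each remaining crew adds at most 3) — so at least 3 crews are needed, and 3 is optimal.

3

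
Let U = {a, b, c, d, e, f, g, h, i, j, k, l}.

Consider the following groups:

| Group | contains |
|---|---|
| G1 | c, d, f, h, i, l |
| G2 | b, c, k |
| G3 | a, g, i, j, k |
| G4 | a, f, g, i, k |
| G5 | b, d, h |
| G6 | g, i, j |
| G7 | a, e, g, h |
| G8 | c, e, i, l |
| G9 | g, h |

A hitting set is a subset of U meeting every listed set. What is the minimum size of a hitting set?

3

Take T = {b, c, g}. Each listed group contains at least one of these, so T is a hitting set of size 3.
No choice of 2 points meets every group, so 3 is the minimum.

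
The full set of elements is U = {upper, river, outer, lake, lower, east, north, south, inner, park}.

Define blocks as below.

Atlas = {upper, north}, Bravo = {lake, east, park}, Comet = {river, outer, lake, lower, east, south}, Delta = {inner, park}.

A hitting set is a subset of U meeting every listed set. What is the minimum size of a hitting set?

3

The 3 elements {upper, south, park} hit every block.
The blocks Atlas, Comet, Delta are pairwise disjoint, so any hitting set needs a separate element for each — at least 3. Hence 3 is optimal.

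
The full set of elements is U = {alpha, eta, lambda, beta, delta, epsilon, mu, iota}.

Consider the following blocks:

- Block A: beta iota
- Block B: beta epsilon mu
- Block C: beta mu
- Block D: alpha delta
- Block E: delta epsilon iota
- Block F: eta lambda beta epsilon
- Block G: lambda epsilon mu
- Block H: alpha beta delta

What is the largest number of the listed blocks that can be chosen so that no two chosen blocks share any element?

3

A, D, G are pairwise disjoint (A={beta,iota}; D={alpha,delta}; G={lambda,epsilon,mu}).
Every remaining block overlaps one of these, and no 4 of the listed blocks are pairwise disjoint, so 3 is the maximum.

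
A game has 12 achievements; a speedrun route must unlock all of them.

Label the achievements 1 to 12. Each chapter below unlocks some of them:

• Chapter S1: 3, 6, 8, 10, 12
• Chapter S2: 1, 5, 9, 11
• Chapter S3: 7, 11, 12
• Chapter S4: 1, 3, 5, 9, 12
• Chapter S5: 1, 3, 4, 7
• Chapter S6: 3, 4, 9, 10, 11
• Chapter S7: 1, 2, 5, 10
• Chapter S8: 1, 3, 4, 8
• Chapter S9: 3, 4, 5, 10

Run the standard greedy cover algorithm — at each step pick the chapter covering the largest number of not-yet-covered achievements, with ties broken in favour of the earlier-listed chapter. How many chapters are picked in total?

Greedy: pick S1 (covers 5 new) → pick S2 (covers 4 new) → pick S5 (covers 2 new) → pick S7 (covers 1 new). Total picks: 4.

4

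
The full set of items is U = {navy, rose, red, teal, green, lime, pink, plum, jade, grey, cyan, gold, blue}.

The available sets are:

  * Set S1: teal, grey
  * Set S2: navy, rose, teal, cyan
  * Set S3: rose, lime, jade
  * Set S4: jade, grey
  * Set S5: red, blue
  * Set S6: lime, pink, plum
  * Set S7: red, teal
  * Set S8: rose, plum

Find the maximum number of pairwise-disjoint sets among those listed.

S2, S4, S5, S6 are pairwise disjoint (S2={navy,rose,teal,cyan}; S4={jade,grey}; S5={red,blue}; S6={lime,pink,plum}).
Every remaining set overlaps one of these, and no 5 of the listed sets are pairwise disjoint, so 4 is the maximum.

4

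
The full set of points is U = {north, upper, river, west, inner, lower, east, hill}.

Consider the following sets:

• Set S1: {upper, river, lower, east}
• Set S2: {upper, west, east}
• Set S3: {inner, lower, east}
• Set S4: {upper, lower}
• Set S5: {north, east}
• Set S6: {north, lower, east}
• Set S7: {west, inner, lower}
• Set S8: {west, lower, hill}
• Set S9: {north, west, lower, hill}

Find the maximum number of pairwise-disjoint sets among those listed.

S5, S8 are pairwise disjoint (S5={north,east}; S8={west,lower,hill}).
Every remaining set overlaps one of these, and no 3 of the listed sets are pairwise disjoint, so 2 is the maximum.

2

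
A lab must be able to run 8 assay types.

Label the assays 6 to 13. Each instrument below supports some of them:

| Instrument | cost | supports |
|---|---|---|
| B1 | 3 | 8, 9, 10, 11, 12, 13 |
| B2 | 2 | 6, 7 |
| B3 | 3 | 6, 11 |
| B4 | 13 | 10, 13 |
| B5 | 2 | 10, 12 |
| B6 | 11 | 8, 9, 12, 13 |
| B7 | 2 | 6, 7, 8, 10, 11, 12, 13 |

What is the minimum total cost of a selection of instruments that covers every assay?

5

B1, B7 together cover every assay (B1 ∪ B7 = {6, 7, 8, 9, 10, 11, 12, 13}); total cost 3 + 2 = 5.
No covering selection has total cost below 5.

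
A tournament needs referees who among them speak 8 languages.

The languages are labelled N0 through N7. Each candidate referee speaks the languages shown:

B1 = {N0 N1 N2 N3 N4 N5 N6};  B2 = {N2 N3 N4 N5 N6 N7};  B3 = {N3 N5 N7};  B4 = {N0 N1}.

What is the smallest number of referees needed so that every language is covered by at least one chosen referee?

2

Take {B1, B2}. Their union is {N0, N1, N2, N3, N4, N5, N6, N7}, which is all 8 languages.
No single referee has all 8 languages (the largest, B1, has 7), so 2 is optimal.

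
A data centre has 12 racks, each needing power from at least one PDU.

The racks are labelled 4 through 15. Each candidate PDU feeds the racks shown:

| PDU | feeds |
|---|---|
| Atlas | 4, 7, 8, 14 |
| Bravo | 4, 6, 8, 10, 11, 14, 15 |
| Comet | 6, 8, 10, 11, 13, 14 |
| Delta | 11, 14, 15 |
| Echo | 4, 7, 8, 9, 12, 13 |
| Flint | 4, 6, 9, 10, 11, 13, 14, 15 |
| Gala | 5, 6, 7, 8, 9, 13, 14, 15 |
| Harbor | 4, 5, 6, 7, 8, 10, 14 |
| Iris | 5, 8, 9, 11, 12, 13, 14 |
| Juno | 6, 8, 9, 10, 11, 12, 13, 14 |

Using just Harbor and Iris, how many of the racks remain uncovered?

Union of Harbor, Iris = {4, 5, 6, 7, 8, 9, 10, 11, 12, 13, 14}.
Not covered: 15 — 1 rack.

1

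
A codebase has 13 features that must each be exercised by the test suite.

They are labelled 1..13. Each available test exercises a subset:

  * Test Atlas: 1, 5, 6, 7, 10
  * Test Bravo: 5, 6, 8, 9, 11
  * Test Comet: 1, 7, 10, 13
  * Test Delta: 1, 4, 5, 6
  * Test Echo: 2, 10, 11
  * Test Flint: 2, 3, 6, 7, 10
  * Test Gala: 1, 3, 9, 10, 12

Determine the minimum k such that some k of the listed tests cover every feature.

5

Bravo and Comet and Delta and Echo and Gala together: Bravo ∪ Comet ∪ Delta ∪ Echo ∪ Gala = {1, 2, 3, 4, 5, 6, 7, 8, 9, 10, 11, 12, 13} — every feature is covered.
No 4 of the 7 tests cover everything (all 35 combinations miss at least one feature), so 5 is optimal.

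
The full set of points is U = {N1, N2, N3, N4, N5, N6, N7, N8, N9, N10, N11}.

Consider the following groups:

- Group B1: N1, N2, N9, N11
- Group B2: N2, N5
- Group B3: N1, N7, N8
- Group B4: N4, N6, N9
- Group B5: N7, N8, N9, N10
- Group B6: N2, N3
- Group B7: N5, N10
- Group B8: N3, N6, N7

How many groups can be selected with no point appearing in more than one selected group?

4

B3, B4, B6, B7 are pairwise disjoint (B3={N1,N7,N8}; B4={N4,N6,N9}; B6={N2,N3}; B7={N5,N10}).
Every remaining group overlaps one of these, and no 5 of the listed groups are pairwise disjoint, so 4 is the maximum.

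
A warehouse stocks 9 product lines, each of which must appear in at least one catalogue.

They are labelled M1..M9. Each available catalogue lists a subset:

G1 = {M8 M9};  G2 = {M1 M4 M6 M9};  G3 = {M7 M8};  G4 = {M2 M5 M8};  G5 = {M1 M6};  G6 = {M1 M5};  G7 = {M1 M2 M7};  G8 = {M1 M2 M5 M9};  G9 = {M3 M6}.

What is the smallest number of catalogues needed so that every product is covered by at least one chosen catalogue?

4

G2 and G3 and G8 and G9 together: G2 ∪ G3 ∪ G8 ∪ G9 = {M1, M2, M3, M4, M5, M6, M7, M8, M9} — every product is covered.
No 3 of the 9 catalogues cover everything (all 84 combinations miss at least one product), so 4 is optimal.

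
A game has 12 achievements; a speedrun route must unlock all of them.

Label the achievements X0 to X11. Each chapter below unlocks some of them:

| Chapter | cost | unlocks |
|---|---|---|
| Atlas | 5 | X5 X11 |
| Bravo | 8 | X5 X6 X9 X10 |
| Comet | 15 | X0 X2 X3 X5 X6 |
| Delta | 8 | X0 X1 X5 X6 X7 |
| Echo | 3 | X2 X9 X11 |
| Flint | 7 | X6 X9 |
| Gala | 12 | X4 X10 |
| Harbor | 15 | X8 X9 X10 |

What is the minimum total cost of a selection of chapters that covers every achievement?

53

Comet, Delta, Echo, Gala, Harbor together cover every achievement (Comet ∪ Delta ∪ Echo ∪ Gala ∪ Harbor = {X0, X1, X2, X3, X4, X5, X6, X7, X8, X9, X10, X11}); total cost 15 + 8 + 3 + 12 + 15 = 53.
No covering selection has total cost below 53.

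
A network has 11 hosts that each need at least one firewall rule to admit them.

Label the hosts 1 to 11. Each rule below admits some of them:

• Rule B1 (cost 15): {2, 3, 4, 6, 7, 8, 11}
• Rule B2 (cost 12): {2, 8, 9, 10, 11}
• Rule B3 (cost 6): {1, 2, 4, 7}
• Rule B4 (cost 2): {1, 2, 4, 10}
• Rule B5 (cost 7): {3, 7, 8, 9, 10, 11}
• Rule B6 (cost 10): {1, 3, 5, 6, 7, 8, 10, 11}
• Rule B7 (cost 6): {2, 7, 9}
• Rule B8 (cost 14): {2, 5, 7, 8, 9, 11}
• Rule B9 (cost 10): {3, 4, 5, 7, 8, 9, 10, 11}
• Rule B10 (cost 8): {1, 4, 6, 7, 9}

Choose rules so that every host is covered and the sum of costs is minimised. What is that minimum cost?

B4, B6, B7 together cover every host (B4 ∪ B6 ∪ B7 = {1, 2, 3, 4, 5, 6, 7, 8, 9, 10, 11}); total cost 2 + 10 + 6 = 18.
The greedy pick B4, B5, B6 costs 19; no covering selection beats 18.

18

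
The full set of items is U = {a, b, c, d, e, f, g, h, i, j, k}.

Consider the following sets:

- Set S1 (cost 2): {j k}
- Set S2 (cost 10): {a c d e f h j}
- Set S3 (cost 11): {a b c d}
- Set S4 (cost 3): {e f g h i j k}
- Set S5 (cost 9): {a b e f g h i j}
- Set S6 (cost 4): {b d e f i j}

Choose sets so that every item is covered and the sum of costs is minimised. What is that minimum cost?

14

S3, S4 together cover every item (S3 ∪ S4 = {a, b, c, d, e, f, g, h, i, j, k}); total cost 11 + 3 = 14.
The greedy pick S4, S6, S2 costs 17; no covering selection beats 14.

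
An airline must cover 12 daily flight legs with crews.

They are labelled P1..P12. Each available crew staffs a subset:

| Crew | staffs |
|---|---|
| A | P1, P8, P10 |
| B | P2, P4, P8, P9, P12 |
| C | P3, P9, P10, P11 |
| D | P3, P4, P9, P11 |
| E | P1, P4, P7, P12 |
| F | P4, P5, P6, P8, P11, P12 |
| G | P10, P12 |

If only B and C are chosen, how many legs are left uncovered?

Union of B, C = {P2, P3, P4, P8, P9, P10, P11, P12}.
Not covered: P1, P5, P6, P7 — 4 legs.

4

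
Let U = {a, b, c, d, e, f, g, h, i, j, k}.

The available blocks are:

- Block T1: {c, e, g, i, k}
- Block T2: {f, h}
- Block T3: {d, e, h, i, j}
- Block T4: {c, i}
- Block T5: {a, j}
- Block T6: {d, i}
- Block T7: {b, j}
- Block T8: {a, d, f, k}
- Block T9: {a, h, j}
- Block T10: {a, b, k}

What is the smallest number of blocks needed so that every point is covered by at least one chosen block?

4

T1 and T2 and T3 and T10 together: T1 ∪ T2 ∪ T3 ∪ T10 = {a, b, c, d, e, f, g, h, i, j, k} — every point is covered.
No 3 of the 10 blocks cover everything (all 120 combinations miss at least one point), so 4 is optimal.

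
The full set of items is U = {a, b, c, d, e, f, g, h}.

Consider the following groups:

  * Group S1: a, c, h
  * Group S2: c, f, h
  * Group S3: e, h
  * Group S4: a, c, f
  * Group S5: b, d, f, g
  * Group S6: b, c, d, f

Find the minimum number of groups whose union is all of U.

3

S3 and S4 and S5 together: S3 ∪ S4 ∪ S5 = {a, b, c, d, e, f, g, h} — every item is covered.
Only S3 contains e, so S3 is forced; the remaining 6 items need at least 2 more groups (each remaining group adds at most 4) — so at least 3 groups are needed, and 3 is optimal.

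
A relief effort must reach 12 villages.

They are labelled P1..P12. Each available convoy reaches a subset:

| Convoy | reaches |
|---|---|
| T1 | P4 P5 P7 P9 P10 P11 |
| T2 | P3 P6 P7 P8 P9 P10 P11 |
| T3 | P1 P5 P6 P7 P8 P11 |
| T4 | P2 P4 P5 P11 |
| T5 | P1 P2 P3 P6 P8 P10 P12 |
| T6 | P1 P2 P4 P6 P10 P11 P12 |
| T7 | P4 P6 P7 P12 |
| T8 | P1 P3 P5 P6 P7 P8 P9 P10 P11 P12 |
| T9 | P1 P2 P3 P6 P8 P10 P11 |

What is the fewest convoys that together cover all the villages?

2

Take {T1, T5}. Their union is {P1, P2, P3, P4, P5, P6, P7, P8, P9, P10, P11, P12}, which is all 12 villages.
No single convoy has all 12 villages (the largest, T8, has 10), so 2 is optimal.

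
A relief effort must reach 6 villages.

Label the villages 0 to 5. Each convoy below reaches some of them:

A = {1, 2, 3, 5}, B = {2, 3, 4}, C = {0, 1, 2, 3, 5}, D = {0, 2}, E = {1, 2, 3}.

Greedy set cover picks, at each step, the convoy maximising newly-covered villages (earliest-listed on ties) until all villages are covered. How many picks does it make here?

2

Greedy: pick C (covers 5 new) → pick B (covers 1 new). Total picks: 2.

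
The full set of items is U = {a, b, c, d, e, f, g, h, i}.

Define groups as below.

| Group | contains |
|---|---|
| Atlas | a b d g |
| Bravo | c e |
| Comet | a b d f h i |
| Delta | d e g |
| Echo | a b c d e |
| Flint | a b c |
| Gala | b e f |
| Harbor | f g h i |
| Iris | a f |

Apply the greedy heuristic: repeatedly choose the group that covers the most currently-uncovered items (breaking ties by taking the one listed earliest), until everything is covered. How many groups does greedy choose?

3

Greedy: pick Comet (covers 6 new) → pick Bravo (covers 2 new) → pick Atlas (covers 1 new). Total picks: 3.
(The true minimum cover uses only 2 groups, so greedy is not optimal here.)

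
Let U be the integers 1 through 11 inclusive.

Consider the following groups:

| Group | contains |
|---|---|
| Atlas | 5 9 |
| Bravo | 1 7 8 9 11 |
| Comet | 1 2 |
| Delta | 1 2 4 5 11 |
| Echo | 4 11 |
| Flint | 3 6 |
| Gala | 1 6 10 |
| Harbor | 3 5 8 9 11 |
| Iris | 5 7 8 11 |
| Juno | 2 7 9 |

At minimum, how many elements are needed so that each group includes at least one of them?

Take H = {1, 3, 9, 11}. Each listed group contains at least one of these, so H is a hitting set of size 4.
The groups Atlas, Comet, Echo, Flint are pairwise disjoint, so any hitting set needs a separate element for each — at least 4. Hence 4 is optimal.

4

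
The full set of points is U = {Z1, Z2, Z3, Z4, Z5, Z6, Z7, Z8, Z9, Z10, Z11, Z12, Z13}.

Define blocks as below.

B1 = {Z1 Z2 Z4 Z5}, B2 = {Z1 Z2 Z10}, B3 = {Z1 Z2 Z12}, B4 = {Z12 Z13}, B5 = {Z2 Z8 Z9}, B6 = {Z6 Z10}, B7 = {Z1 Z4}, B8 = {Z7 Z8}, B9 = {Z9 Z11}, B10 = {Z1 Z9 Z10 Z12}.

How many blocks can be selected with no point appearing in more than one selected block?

5

B4, B6, B7, B8, B9 are pairwise disjoint (B4={Z12,Z13}; B6={Z6,Z10}; B7={Z1,Z4}; B8={Z7,Z8}; B9={Z9,Z11}).
Every remaining block overlaps one of these, and no 6 of the listed blocks are pairwise disjoint, so 5 is the maximum.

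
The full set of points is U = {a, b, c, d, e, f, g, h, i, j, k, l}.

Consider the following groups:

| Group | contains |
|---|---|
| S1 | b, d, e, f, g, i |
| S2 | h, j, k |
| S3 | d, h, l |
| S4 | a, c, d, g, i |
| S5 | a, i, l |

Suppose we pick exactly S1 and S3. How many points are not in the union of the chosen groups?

Union of S1, S3 = {b, d, e, f, g, h, i, l}.
Not covered: a, c, j, k — 4 points.

4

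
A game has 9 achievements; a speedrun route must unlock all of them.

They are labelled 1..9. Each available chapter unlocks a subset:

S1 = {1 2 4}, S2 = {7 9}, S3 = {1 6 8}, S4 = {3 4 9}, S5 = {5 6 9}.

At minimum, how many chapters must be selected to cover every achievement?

5

Take {S1, S2, S3, S4, S5}. Their union is {1, 2, 3, 4, 5, 6, 7, 8, 9}, which is all 9 achievements.
No 4 of the 5 chapters cover everything (all 5 combinations miss at least one achievement), so 5 is optimal.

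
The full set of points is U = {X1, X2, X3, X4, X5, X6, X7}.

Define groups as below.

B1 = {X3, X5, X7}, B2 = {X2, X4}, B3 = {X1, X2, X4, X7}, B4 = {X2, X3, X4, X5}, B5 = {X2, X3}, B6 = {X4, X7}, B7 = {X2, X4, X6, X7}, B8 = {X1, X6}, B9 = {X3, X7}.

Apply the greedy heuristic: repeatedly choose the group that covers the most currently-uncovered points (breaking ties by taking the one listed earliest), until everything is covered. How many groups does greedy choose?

Greedy: pick B3 (covers 4 new) → pick B1 (covers 2 new) → pick B7 (covers 1 new). Total picks: 3.

3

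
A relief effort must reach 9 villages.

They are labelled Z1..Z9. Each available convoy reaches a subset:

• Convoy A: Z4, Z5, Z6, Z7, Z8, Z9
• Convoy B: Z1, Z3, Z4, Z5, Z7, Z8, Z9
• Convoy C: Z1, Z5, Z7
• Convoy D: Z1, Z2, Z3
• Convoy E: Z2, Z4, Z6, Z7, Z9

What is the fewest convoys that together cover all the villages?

Take {A, D}. Their union is {Z1, Z2, Z3, Z4, Z5, Z6, Z7, Z8, Z9}, which is all 9 villages.
No single convoy has all 9 villages (the largest, B, has 7), so 2 is optimal.

2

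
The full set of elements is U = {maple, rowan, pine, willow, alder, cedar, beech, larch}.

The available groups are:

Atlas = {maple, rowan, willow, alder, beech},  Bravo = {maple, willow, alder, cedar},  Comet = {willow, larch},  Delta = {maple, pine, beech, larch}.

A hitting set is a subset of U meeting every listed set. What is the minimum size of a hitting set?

2

The 2 elements {pine, willow} hit every group.
No single element lies in every group, so at least 2 are needed and 2 is optimal.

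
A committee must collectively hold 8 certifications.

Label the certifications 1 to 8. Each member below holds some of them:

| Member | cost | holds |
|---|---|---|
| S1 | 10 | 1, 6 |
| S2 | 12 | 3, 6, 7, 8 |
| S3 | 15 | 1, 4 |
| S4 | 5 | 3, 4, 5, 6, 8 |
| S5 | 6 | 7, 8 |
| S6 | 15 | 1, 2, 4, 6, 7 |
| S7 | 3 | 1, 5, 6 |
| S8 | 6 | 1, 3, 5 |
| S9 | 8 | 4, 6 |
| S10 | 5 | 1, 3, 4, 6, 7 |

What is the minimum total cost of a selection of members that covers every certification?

20

S4, S6 together cover every certification (S4 ∪ S6 = {1, 2, 3, 4, 5, 6, 7, 8}); total cost 5 + 15 = 20.
The greedy pick S4, S10, S6 costs 25; no covering selection beats 20.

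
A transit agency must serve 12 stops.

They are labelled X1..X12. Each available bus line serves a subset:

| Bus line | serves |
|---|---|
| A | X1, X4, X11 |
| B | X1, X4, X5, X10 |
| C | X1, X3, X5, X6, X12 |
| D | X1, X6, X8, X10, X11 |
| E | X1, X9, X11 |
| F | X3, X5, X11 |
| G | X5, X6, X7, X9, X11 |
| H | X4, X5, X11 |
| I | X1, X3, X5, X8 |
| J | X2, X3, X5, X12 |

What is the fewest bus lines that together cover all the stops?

4

D and G and H and J together: D ∪ G ∪ H ∪ J = {X1, X2, X3, X4, X5, X6, X7, X8, X9, X10, X11, X12} — every stop is covered.
Only G contains X7, so G is forced; the remaining 7 stops need at least 3 more bus lines (each remaining bus line adds at most 3) — so at least 4 bus lines are needed, and 4 is optimal.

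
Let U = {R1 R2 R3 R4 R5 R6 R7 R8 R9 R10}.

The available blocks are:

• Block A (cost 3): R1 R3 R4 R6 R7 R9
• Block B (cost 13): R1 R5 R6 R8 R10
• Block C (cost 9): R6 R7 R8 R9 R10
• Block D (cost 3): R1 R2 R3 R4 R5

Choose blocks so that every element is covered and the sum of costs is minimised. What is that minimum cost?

12

C, D together cover every element (C ∪ D = {R1, R2, R3, R4, R5, R6, R7, R8, R9, R10}); total cost 9 + 3 = 12.
The greedy pick A, D, C costs 15; no covering selection beats 12.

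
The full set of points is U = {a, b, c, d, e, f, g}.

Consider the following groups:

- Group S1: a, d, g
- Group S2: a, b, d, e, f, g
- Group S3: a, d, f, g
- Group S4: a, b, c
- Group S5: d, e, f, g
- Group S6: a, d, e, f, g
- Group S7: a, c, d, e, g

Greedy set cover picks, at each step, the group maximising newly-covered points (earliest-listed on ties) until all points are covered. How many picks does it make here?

Greedy: pick S2 (covers 6 new) → pick S4 (covers 1 new). Total picks: 2.

2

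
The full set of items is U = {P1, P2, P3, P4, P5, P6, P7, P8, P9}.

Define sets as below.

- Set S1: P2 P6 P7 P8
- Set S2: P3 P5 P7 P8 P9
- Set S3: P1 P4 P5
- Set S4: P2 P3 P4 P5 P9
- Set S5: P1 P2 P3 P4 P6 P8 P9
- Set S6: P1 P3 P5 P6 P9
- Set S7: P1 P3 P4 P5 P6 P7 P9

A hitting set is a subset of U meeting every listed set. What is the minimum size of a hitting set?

Take H = {P5, P6}. Each listed set contains at least one of these, so H is a hitting set of size 2.
The sets S1, S3 are pairwise disjoint, so any hitting set needs a separate item for each — at least 2. Hence 2 is optimal.

2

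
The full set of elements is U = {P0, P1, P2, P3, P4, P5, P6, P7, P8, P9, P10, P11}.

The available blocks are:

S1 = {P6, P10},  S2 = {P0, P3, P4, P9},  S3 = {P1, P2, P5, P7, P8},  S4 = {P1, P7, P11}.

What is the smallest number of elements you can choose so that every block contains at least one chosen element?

Take H = {P0, P6, P7}. Each listed block contains at least one of these, so H is a hitting set of size 3.
The blocks S1, S2, S4 are pairwise disjoint, so any hitting set needs a separate element for each — at least 3. Hence 3 is optimal.

3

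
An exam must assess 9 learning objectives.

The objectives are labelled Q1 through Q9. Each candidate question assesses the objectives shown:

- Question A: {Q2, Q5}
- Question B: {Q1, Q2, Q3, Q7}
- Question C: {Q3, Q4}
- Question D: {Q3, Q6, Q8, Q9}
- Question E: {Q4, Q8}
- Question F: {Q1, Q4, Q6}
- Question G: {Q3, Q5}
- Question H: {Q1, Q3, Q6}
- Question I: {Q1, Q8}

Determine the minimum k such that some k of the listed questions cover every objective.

4

A and B and D and F together: A ∪ B ∪ D ∪ F = {Q1, Q2, Q3, Q4, Q5, Q6, Q7, Q8, Q9} — every objective is covered.
No 3 of the 9 questions cover everything (all 84 combinations miss at least one objective), so 4 is optimal.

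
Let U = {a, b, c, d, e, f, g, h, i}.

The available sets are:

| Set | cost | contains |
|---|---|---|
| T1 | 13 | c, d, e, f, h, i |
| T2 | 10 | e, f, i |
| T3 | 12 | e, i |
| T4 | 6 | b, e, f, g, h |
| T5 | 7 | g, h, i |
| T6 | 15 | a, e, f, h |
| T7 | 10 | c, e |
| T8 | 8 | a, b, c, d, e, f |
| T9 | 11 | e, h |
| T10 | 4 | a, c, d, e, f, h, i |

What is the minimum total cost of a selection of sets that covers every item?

10

T4, T10 together cover every item (T4 ∪ T10 = {a, b, c, d, e, f, g, h, i}); total cost 6 + 4 = 10.
No covering selection has total cost below 10.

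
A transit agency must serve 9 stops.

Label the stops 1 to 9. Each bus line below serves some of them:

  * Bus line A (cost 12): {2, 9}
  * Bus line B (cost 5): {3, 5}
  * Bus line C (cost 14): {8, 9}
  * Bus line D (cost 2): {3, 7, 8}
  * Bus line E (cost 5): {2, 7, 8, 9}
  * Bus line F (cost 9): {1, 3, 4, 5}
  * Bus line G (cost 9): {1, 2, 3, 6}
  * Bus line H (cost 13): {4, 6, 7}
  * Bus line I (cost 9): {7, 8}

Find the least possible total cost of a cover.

23

E, F, G together cover every stop (E ∪ F ∪ G = {1, 2, 3, 4, 5, 6, 7, 8, 9}); total cost 5 + 9 + 9 = 23.
The greedy pick D, E, F, G costs 25; no covering selection beats 23.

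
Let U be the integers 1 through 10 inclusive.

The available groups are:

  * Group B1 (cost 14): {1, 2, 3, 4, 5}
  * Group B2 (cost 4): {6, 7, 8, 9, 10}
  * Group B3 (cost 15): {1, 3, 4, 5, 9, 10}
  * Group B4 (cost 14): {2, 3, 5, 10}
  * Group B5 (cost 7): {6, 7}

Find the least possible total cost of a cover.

18

B1, B2 together cover every item (B1 ∪ B2 = {1, 2, 3, 4, 5, 6, 7, 8, 9, 10}); total cost 14 + 4 = 18.
No covering selection has total cost below 18.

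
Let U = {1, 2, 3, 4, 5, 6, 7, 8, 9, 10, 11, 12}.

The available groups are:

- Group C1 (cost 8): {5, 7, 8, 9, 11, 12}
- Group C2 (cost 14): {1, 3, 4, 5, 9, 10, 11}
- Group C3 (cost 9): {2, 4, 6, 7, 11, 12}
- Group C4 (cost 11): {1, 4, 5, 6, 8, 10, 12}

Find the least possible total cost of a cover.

31

C1, C2, C3 together cover every element (C1 ∪ C2 ∪ C3 = {1, 2, 3, 4, 5, 6, 7, 8, 9, 10, 11, 12}); total cost 8 + 14 + 9 = 31.
The greedy pick C1, C4, C3, C2 costs 42; no covering selection beats 31.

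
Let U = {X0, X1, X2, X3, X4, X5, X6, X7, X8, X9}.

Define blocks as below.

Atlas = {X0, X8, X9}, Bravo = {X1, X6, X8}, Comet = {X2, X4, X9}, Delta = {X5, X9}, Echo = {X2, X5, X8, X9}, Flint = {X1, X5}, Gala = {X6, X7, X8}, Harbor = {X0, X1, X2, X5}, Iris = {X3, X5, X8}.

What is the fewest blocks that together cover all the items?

Comet, Gala, Harbor, and Iris cover everything between them: the union {X0, X1, X2, X3, X4, X5, X6, X7, X8, X9} is all of U.
Only Iris contains X3, so Iris is forced; the remaining 7 items need at least 3 more blocks (each remaining block adds at most 3) — so at least 4 blocks are needed, and 4 is optimal.

4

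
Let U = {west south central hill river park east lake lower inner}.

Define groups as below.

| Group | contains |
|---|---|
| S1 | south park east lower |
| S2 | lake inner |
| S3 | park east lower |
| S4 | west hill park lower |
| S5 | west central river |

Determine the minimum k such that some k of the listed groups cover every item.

S1 and S2 and S4 and S5 together: S1 ∪ S2 ∪ S4 ∪ S5 = {west, south, central, hill, river, park, east, lake, lower, inner} — every item is covered.
Only S4 contains hill, so S4 is forced; the remaining 6 items need at least 3 more groups (each remaining group adds at most 2) — so at least 4 groups are needed, and 4 is optimal.

4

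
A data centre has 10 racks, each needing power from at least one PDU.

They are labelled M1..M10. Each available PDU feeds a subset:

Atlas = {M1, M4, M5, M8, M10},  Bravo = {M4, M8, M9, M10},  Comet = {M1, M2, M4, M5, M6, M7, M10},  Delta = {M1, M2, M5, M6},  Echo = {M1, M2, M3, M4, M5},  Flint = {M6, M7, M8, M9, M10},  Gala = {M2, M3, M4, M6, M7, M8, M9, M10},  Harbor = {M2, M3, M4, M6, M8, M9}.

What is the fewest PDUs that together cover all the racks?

2

Take {Echo, Gala}. Their union is {M1, M2, M3, M4, M5, M6, M7, M8, M9, M10}, which is all 10 racks.
No single PDU has all 10 racks (the largest, Gala, has 8), so 2 is optimal.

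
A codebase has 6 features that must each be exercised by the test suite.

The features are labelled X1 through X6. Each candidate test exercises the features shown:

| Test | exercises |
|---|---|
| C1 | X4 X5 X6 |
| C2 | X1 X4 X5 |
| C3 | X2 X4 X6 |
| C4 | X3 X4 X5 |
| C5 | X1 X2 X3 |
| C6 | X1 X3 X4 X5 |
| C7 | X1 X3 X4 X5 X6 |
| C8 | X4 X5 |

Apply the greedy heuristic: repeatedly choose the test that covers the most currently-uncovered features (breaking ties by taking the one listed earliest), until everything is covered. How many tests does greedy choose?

2

Greedy: pick C7 (covers 5 new) → pick C3 (covers 1 new). Total picks: 2.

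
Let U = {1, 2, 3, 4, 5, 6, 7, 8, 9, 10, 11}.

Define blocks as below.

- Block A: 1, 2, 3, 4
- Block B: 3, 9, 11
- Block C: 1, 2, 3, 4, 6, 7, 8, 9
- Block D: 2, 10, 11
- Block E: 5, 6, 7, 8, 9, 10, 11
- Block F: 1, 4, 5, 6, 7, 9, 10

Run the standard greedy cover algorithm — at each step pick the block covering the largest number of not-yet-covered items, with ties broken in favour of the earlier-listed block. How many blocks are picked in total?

2

Greedy: pick C (covers 8 new) → pick E (covers 3 new). Total picks: 2.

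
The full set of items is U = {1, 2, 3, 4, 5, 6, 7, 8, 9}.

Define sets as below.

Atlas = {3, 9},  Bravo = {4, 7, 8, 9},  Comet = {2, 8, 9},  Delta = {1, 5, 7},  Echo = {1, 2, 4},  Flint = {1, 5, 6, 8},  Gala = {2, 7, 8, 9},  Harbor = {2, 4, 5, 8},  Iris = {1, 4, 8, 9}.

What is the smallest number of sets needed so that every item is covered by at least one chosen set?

4

Atlas and Bravo and Echo and Flint together: Atlas ∪ Bravo ∪ Echo ∪ Flint = {1, 2, 3, 4, 5, 6, 7, 8, 9} — every item is covered.
No 3 of the 9 sets cover everything (all 84 combinations miss at least one item), so 4 is optimal.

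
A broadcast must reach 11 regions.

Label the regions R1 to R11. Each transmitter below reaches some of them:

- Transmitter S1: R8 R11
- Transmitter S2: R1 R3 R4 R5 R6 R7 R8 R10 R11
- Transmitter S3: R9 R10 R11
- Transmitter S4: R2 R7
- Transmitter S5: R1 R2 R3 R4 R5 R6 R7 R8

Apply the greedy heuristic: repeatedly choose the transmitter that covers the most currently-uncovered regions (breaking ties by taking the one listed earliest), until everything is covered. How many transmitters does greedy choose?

Greedy: pick S2 (covers 9 new) → pick S3 (covers 1 new) → pick S4 (covers 1 new). Total picks: 3.
(The true minimum cover uses only 2 transmitters, so greedy is not optimal here.)

3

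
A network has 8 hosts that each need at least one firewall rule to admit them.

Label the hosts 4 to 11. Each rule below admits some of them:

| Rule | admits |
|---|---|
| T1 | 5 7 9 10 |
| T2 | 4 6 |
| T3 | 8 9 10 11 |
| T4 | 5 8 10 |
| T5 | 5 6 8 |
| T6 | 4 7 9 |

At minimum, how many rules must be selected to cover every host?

3

Take {T1, T2, T3}. Their union is {4, 5, 6, 7, 8, 9, 10, 11}, which is all 8 hosts.
Only T3 contains 11, so T3 is forced; the remaining 4 hosts need at least 2 more rules (each remaining rule adds at most 2) — so at least 3 rules are needed, and 3 is optimal.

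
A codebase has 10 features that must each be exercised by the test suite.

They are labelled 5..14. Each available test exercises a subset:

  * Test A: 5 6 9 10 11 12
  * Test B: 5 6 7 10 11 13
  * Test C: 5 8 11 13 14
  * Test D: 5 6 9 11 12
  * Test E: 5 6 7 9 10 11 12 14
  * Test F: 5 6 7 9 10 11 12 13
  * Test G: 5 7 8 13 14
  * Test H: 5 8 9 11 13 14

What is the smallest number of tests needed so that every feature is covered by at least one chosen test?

Take {E, G}. Their union is {5, 6, 7, 8, 9, 10, 11, 12, 13, 14}, which is all 10 features.
No single test has all 10 features (the largest, E, has 8), so 2 is optimal.

2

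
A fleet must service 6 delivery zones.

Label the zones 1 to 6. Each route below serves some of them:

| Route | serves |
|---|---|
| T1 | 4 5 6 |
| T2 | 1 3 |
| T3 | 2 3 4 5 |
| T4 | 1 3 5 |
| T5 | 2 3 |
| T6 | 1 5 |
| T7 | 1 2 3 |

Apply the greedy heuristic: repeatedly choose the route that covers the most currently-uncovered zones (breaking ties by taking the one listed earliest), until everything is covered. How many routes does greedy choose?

Greedy: pick T3 (covers 4 new) → pick T1 (covers 1 new) → pick T2 (covers 1 new). Total picks: 3.
(The true minimum cover uses only 2 routes, so greedy is not optimal here.)

3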